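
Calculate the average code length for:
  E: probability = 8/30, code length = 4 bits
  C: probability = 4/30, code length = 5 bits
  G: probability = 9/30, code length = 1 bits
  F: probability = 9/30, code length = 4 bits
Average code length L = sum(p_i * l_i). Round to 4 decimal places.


Weighted contributions p_i * l_i:
  E: (8/30) * 4 = 32/30
  C: (4/30) * 5 = 20/30
  G: (9/30) * 1 = 9/30
  F: (9/30) * 4 = 36/30
Sum = (32 + 20 + 9 + 36)/30 = 97/30

L = 97/30 = 3.2333 bits/symbol


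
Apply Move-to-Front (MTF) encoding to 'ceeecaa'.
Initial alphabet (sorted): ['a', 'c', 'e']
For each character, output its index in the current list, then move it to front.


MTF encoding:
'c': index 1 in ['a', 'c', 'e'] -> ['c', 'a', 'e']
'e': index 2 in ['c', 'a', 'e'] -> ['e', 'c', 'a']
'e': index 0 in ['e', 'c', 'a'] -> ['e', 'c', 'a']
'e': index 0 in ['e', 'c', 'a'] -> ['e', 'c', 'a']
'c': index 1 in ['e', 'c', 'a'] -> ['c', 'e', 'a']
'a': index 2 in ['c', 'e', 'a'] -> ['a', 'c', 'e']
'a': index 0 in ['a', 'c', 'e'] -> ['a', 'c', 'e']


Output: [1, 2, 0, 0, 1, 2, 0]


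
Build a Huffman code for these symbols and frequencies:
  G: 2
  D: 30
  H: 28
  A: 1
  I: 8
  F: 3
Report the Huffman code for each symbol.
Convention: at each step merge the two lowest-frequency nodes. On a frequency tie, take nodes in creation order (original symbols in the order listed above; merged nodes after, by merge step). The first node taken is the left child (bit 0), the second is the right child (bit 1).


Huffman tree construction:
Step 1: Merge A(1) + G(2) = 3
Step 2: Merge F(3) + (A+G)(3) = 6
Step 3: Merge (F+(A+G))(6) + I(8) = 14
Step 4: Merge ((F+(A+G))+I)(14) + H(28) = 42
Step 5: Merge D(30) + (((F+(A+G))+I)+H)(42) = 72
Read each symbol's code off the tree from the root (left child = 0, right child = 1).

Codes:
  G: 10011 (length 5)
  D: 0 (length 1)
  H: 11 (length 2)
  A: 10010 (length 5)
  I: 101 (length 3)
  F: 1000 (length 4)
Average code length: 137/72 = 1.9028 bits/symbol


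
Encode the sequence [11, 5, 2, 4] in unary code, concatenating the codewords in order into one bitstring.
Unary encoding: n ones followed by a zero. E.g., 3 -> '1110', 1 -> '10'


Encode each number as n ones followed by a terminating 0:
  11 -> 111111111110 (12 bits)
  5 -> 111110 (6 bits)
  2 -> 110 (3 bits)
  4 -> 11110 (5 bits)
Total length = 12 + 6 + 3 + 5 = 26 bits.

Unary([11, 5, 2, 4]) = 11111111111011111011011110 (26 bits)


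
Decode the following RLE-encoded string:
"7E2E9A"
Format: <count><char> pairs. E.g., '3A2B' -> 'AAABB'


Expanding each <count><char> pair:
  7E -> 'EEEEEEE'
  2E -> 'EE'
  9A -> 'AAAAAAAAA'

Decoded = EEEEEEEEEAAAAAAAAA


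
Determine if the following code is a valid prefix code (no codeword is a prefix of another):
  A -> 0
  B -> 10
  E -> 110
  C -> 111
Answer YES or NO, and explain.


Checking each pair (does one codeword prefix another?):
  A='0' vs B='10': no prefix
  A='0' vs E='110': no prefix
  A='0' vs C='111': no prefix
  B='10' vs A='0': no prefix
  B='10' vs E='110': no prefix
  B='10' vs C='111': no prefix
  E='110' vs A='0': no prefix
  E='110' vs B='10': no prefix
  E='110' vs C='111': no prefix
  C='111' vs A='0': no prefix
  C='111' vs B='10': no prefix
  C='111' vs E='110': no prefix
No violation found over all pairs.

YES -- this is a valid prefix code. No codeword is a prefix of any other codeword.


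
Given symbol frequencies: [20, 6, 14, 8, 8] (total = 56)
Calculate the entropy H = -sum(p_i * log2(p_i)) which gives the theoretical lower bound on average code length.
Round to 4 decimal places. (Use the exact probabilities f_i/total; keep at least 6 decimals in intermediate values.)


Per-symbol terms -p_i * log2(p_i) with p_i = f_i/56:
  p = 20/56 = 0.357143: log2(p) = -1.485427, -p*log2(p) = 0.530510
  p = 6/56 = 0.107143: log2(p) = -3.222392, -p*log2(p) = 0.345256
  p = 14/56 = 0.250000: log2(p) = -2.000000, -p*log2(p) = 0.500000
  p = 8/56 = 0.142857: log2(p) = -2.807355, -p*log2(p) = 0.401051
  p = 8/56 = 0.142857: log2(p) = -2.807355, -p*log2(p) = 0.401051
H = 0.530510 + 0.345256 + 0.500000 + 0.401051 + 0.401051 = 2.177868

H = 2.1779 bits/symbol


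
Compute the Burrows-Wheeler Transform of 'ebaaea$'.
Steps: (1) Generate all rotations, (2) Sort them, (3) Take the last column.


Rotations (sorted):
  0: $ebaaea -> last char: a
  1: a$ebaae -> last char: e
  2: aaea$eb -> last char: b
  3: aea$eba -> last char: a
  4: baaea$e -> last char: e
  5: ea$ebaa -> last char: a
  6: ebaaea$ -> last char: $


BWT = aebaea$


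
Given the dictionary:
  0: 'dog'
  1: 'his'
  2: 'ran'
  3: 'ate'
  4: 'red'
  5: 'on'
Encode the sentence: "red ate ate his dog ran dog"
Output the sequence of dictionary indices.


Look up each word in the dictionary:
  'red' -> 4
  'ate' -> 3
  'ate' -> 3
  'his' -> 1
  'dog' -> 0
  'ran' -> 2
  'dog' -> 0

Encoded: [4, 3, 3, 1, 0, 2, 0]


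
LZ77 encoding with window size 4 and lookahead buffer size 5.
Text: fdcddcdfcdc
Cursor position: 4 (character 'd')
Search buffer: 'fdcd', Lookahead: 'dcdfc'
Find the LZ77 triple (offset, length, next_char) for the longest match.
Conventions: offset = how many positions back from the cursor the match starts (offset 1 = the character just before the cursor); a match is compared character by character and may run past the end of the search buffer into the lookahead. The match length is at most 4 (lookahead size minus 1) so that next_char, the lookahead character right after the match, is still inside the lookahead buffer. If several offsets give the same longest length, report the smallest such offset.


Try each offset into the search buffer:
  offset=1 (pos 3, char 'd'): match length 1
  offset=2 (pos 2, char 'c'): match length 0
  offset=3 (pos 1, char 'd'): match length 3
  offset=4 (pos 0, char 'f'): match length 0
Longest match has length 3 at offset 3.
next_char = character at position 4 + 3 = 7 -> 'f'

Best match: offset=3, length=3 (matching 'dcd' starting at position 1)
LZ77 triple: (3, 3, 'f')


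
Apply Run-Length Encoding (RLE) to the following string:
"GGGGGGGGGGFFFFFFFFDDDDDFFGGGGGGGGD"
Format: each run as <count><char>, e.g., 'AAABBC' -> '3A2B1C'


Scanning runs left to right:
  i=0: run of 'G' x 10 -> '10G'
  i=10: run of 'F' x 8 -> '8F'
  i=18: run of 'D' x 5 -> '5D'
  i=23: run of 'F' x 2 -> '2F'
  i=25: run of 'G' x 8 -> '8G'
  i=33: run of 'D' x 1 -> '1D'

RLE = 10G8F5D2F8G1D


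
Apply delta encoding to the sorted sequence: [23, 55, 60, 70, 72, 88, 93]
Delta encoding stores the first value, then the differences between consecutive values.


First value: 23
Deltas:
  55 - 23 = 32
  60 - 55 = 5
  70 - 60 = 10
  72 - 70 = 2
  88 - 72 = 16
  93 - 88 = 5


Delta encoded: [23, 32, 5, 10, 2, 16, 5]


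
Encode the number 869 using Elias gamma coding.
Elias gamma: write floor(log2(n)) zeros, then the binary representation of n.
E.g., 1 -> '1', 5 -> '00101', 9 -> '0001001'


num_bits = floor(log2(869)) + 1 = 10
leading_zeros = num_bits - 1 = 9
binary(869) = 1101100101

Elias gamma(869) = '000000000' + '1101100101' = 0000000001101100101 (19 bits)


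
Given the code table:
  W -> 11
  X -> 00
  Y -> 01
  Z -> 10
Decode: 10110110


Decoding:
10 -> Z
11 -> W
01 -> Y
10 -> Z


Result: ZWYZ


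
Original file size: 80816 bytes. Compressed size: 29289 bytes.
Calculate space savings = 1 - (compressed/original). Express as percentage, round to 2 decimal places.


ratio = compressed/original = 29289/80816 = 0.362416
savings = 1 - ratio = 1 - 0.362416 = 0.637584
as a percentage: 0.637584 * 100 = 63.76%

Space savings = 1 - 29289/80816 = 63.76%


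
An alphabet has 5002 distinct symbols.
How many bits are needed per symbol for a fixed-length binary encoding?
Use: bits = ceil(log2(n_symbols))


log2(5002) = 12.2883
Bracket: 2^12 = 4096 < 5002 <= 2^13 = 8192
So ceil(log2(5002)) = 13

bits = ceil(log2(5002)) = ceil(12.2883) = 13 bits


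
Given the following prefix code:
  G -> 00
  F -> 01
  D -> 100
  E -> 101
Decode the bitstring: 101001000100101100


Decoding step by step:
Bits 101 -> E
Bits 00 -> G
Bits 100 -> D
Bits 01 -> F
Bits 00 -> G
Bits 101 -> E
Bits 100 -> D


Decoded message: EGDFGED


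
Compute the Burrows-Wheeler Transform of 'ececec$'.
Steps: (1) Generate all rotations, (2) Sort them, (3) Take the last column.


Rotations (sorted):
  0: $ececec -> last char: c
  1: c$ecece -> last char: e
  2: cec$ece -> last char: e
  3: cecec$e -> last char: e
  4: ec$ecec -> last char: c
  5: ecec$ec -> last char: c
  6: ececec$ -> last char: $


BWT = ceeecc$


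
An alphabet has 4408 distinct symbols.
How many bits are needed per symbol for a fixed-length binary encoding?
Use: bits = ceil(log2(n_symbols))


log2(4408) = 12.1059
Bracket: 2^12 = 4096 < 4408 <= 2^13 = 8192
So ceil(log2(4408)) = 13

bits = ceil(log2(4408)) = ceil(12.1059) = 13 bits


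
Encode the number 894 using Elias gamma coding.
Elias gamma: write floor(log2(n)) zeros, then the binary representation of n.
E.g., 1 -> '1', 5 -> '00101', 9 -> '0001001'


num_bits = floor(log2(894)) + 1 = 10
leading_zeros = num_bits - 1 = 9
binary(894) = 1101111110

Elias gamma(894) = '000000000' + '1101111110' = 0000000001101111110 (19 bits)


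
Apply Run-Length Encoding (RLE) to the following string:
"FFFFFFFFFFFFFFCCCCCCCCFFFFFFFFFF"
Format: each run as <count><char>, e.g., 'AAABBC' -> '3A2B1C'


Scanning runs left to right:
  i=0: run of 'F' x 14 -> '14F'
  i=14: run of 'C' x 8 -> '8C'
  i=22: run of 'F' x 10 -> '10F'

RLE = 14F8C10F


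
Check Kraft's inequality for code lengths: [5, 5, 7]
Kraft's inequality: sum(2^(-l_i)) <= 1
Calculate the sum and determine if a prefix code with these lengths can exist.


Sum = 2^(-5) + 2^(-5) + 2^(-7)
    = 0.03125 + 0.03125 + 0.0078125
    = 9/128 = 0.0703125
Since 0.0703125 <= 1, Kraft's inequality IS satisfied.
A prefix code with these lengths CAN exist.

Kraft sum = 0.0703125. Satisfied.


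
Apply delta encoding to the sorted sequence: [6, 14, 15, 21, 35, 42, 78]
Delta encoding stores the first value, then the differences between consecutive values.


First value: 6
Deltas:
  14 - 6 = 8
  15 - 14 = 1
  21 - 15 = 6
  35 - 21 = 14
  42 - 35 = 7
  78 - 42 = 36


Delta encoded: [6, 8, 1, 6, 14, 7, 36]


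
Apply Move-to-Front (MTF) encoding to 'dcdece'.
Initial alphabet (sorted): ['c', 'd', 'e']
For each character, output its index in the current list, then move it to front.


MTF encoding:
'd': index 1 in ['c', 'd', 'e'] -> ['d', 'c', 'e']
'c': index 1 in ['d', 'c', 'e'] -> ['c', 'd', 'e']
'd': index 1 in ['c', 'd', 'e'] -> ['d', 'c', 'e']
'e': index 2 in ['d', 'c', 'e'] -> ['e', 'd', 'c']
'c': index 2 in ['e', 'd', 'c'] -> ['c', 'e', 'd']
'e': index 1 in ['c', 'e', 'd'] -> ['e', 'c', 'd']


Output: [1, 1, 1, 2, 2, 1]


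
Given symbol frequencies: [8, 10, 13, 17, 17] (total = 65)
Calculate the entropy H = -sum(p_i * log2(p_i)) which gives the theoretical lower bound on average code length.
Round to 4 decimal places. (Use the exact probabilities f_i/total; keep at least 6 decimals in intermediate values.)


Per-symbol terms -p_i * log2(p_i) with p_i = f_i/65:
  p = 8/65 = 0.123077: log2(p) = -3.022368, -p*log2(p) = 0.371984
  p = 10/65 = 0.153846: log2(p) = -2.700440, -p*log2(p) = 0.415452
  p = 13/65 = 0.200000: log2(p) = -2.321928, -p*log2(p) = 0.464386
  p = 17/65 = 0.261538: log2(p) = -1.934905, -p*log2(p) = 0.506052
  p = 17/65 = 0.261538: log2(p) = -1.934905, -p*log2(p) = 0.506052
H = 0.371984 + 0.415452 + 0.464386 + 0.506052 + 0.506052 = 2.263926

H = 2.2639 bits/symbol


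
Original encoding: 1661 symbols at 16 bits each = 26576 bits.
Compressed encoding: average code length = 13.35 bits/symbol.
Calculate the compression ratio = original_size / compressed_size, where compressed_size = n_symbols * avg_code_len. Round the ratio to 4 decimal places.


original_size = n_symbols * orig_bits = 1661 * 16 = 26576 bits
compressed_size = n_symbols * avg_code_len = 1661 * 13.35 = 22174.35 bits
ratio = original_size / compressed_size = 26576 / 22174.35 = 1.1985

Compression ratio = 1.1985


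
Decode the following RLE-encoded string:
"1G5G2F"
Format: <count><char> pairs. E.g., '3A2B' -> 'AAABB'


Expanding each <count><char> pair:
  1G -> 'G'
  5G -> 'GGGGG'
  2F -> 'FF'

Decoded = GGGGGGFF


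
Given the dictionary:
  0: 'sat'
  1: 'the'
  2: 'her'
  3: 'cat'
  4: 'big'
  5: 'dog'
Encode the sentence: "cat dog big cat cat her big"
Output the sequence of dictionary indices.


Look up each word in the dictionary:
  'cat' -> 3
  'dog' -> 5
  'big' -> 4
  'cat' -> 3
  'cat' -> 3
  'her' -> 2
  'big' -> 4

Encoded: [3, 5, 4, 3, 3, 2, 4]


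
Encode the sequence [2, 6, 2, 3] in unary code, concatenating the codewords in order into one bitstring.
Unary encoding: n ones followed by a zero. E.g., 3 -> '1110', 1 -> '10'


Encode each number as n ones followed by a terminating 0:
  2 -> 110 (3 bits)
  6 -> 1111110 (7 bits)
  2 -> 110 (3 bits)
  3 -> 1110 (4 bits)
Total length = 3 + 7 + 3 + 4 = 17 bits.

Unary([2, 6, 2, 3]) = 11011111101101110 (17 bits)


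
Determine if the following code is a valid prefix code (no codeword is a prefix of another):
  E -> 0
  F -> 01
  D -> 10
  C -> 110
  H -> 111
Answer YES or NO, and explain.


Checking each pair (does one codeword prefix another?):
  E='0' vs F='01': prefix -- VIOLATION

NO -- this is NOT a valid prefix code. E (0) is a prefix of F (01).


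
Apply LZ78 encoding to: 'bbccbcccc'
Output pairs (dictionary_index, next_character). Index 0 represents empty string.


LZ78 encoding steps:
Dictionary: {0: ''}
Step 1: w='' (idx 0), next='b' -> output (0, 'b'), add 'b' as idx 1
Step 2: w='b' (idx 1), next='c' -> output (1, 'c'), add 'bc' as idx 2
Step 3: w='' (idx 0), next='c' -> output (0, 'c'), add 'c' as idx 3
Step 4: w='bc' (idx 2), next='c' -> output (2, 'c'), add 'bcc' as idx 4
Step 5: w='c' (idx 3), next='c' -> output (3, 'c'), add 'cc' as idx 5


Encoded: [(0, 'b'), (1, 'c'), (0, 'c'), (2, 'c'), (3, 'c')]


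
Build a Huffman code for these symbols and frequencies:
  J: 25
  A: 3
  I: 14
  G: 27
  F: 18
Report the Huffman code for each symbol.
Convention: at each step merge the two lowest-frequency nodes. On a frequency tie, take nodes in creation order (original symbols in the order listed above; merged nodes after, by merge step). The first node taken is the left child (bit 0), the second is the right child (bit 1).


Huffman tree construction:
Step 1: Merge A(3) + I(14) = 17
Step 2: Merge (A+I)(17) + F(18) = 35
Step 3: Merge J(25) + G(27) = 52
Step 4: Merge ((A+I)+F)(35) + (J+G)(52) = 87
Read each symbol's code off the tree from the root (left child = 0, right child = 1).

Codes:
  J: 10 (length 2)
  A: 000 (length 3)
  I: 001 (length 3)
  G: 11 (length 2)
  F: 01 (length 2)
Average code length: 191/87 = 2.1954 bits/symbol


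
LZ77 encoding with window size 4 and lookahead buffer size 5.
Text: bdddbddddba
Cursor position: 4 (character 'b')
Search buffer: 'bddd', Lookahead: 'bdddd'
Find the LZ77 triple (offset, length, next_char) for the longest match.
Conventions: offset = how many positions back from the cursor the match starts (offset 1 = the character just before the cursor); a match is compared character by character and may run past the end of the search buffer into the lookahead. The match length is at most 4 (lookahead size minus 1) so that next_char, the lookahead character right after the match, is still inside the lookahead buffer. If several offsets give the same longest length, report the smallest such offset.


Try each offset into the search buffer:
  offset=1 (pos 3, char 'd'): match length 0
  offset=2 (pos 2, char 'd'): match length 0
  offset=3 (pos 1, char 'd'): match length 0
  offset=4 (pos 0, char 'b'): match length 4
Longest match has length 4 at offset 4.
next_char = character at position 4 + 4 = 8 -> 'd'

Best match: offset=4, length=4 (matching 'bddd' starting at position 0)
LZ77 triple: (4, 4, 'd')


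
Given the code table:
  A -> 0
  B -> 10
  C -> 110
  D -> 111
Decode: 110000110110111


Decoding:
110 -> C
0 -> A
0 -> A
0 -> A
110 -> C
110 -> C
111 -> D


Result: CAAACCD


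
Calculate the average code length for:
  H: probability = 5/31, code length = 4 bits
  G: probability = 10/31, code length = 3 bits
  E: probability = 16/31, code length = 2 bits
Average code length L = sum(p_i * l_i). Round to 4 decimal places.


Weighted contributions p_i * l_i:
  H: (5/31) * 4 = 20/31
  G: (10/31) * 3 = 30/31
  E: (16/31) * 2 = 32/31
Sum = (20 + 30 + 32)/31 = 82/31

L = 82/31 = 2.6452 bits/symbol


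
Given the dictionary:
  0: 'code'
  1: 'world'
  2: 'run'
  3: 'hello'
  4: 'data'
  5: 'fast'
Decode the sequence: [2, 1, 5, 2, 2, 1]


Look up each index in the dictionary:
  2 -> 'run'
  1 -> 'world'
  5 -> 'fast'
  2 -> 'run'
  2 -> 'run'
  1 -> 'world'

Decoded: "run world fast run run world"


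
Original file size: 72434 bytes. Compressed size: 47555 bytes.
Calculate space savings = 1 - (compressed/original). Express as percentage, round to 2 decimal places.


ratio = compressed/original = 47555/72434 = 0.656529
savings = 1 - ratio = 1 - 0.656529 = 0.343471
as a percentage: 0.343471 * 100 = 34.35%

Space savings = 1 - 47555/72434 = 34.35%


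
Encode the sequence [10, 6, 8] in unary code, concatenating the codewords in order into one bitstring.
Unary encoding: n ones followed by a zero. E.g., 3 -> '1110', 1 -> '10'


Encode each number as n ones followed by a terminating 0:
  10 -> 11111111110 (11 bits)
  6 -> 1111110 (7 bits)
  8 -> 111111110 (9 bits)
Total length = 11 + 7 + 9 = 27 bits.

Unary([10, 6, 8]) = 111111111101111110111111110 (27 bits)


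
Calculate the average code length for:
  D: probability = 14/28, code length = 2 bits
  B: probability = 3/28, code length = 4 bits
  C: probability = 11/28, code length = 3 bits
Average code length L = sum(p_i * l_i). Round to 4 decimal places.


Weighted contributions p_i * l_i:
  D: (14/28) * 2 = 28/28
  B: (3/28) * 4 = 12/28
  C: (11/28) * 3 = 33/28
Sum = (28 + 12 + 33)/28 = 73/28

L = 73/28 = 2.6071 bits/symbol


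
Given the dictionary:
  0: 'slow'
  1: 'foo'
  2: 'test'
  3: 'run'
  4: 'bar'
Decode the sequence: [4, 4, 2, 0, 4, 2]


Look up each index in the dictionary:
  4 -> 'bar'
  4 -> 'bar'
  2 -> 'test'
  0 -> 'slow'
  4 -> 'bar'
  2 -> 'test'

Decoded: "bar bar test slow bar test"


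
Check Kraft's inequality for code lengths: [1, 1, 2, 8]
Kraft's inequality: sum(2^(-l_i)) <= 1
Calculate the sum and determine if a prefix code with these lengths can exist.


Sum = 2^(-1) + 2^(-1) + 2^(-2) + 2^(-8)
    = 0.5 + 0.5 + 0.25 + 0.00390625
    = 321/256 = 1.25390625
Since 1.25390625 > 1, Kraft's inequality is NOT satisfied.
A prefix code with these lengths CANNOT exist.

Kraft sum = 1.25390625. Not satisfied.


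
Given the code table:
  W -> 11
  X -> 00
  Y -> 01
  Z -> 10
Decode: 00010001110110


Decoding:
00 -> X
01 -> Y
00 -> X
01 -> Y
11 -> W
01 -> Y
10 -> Z


Result: XYXYWYZ


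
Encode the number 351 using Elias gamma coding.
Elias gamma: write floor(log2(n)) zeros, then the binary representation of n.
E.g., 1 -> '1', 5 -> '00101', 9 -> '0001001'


num_bits = floor(log2(351)) + 1 = 9
leading_zeros = num_bits - 1 = 8
binary(351) = 101011111

Elias gamma(351) = '00000000' + '101011111' = 00000000101011111 (17 bits)


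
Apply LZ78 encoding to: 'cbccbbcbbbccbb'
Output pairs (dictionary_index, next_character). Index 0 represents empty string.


LZ78 encoding steps:
Dictionary: {0: ''}
Step 1: w='' (idx 0), next='c' -> output (0, 'c'), add 'c' as idx 1
Step 2: w='' (idx 0), next='b' -> output (0, 'b'), add 'b' as idx 2
Step 3: w='c' (idx 1), next='c' -> output (1, 'c'), add 'cc' as idx 3
Step 4: w='b' (idx 2), next='b' -> output (2, 'b'), add 'bb' as idx 4
Step 5: w='c' (idx 1), next='b' -> output (1, 'b'), add 'cb' as idx 5
Step 6: w='bb' (idx 4), next='c' -> output (4, 'c'), add 'bbc' as idx 6
Step 7: w='cb' (idx 5), next='b' -> output (5, 'b'), add 'cbb' as idx 7


Encoded: [(0, 'c'), (0, 'b'), (1, 'c'), (2, 'b'), (1, 'b'), (4, 'c'), (5, 'b')]


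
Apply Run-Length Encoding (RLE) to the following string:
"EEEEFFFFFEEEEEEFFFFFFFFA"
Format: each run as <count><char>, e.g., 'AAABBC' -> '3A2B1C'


Scanning runs left to right:
  i=0: run of 'E' x 4 -> '4E'
  i=4: run of 'F' x 5 -> '5F'
  i=9: run of 'E' x 6 -> '6E'
  i=15: run of 'F' x 8 -> '8F'
  i=23: run of 'A' x 1 -> '1A'

RLE = 4E5F6E8F1A


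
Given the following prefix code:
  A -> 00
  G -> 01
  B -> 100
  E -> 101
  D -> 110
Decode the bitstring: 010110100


Decoding step by step:
Bits 01 -> G
Bits 01 -> G
Bits 101 -> E
Bits 00 -> A


Decoded message: GGEA


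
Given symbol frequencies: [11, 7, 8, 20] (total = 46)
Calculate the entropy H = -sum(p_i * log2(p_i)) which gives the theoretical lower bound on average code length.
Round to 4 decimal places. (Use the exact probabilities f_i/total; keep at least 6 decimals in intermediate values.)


Per-symbol terms -p_i * log2(p_i) with p_i = f_i/46:
  p = 11/46 = 0.239130: log2(p) = -2.064130, -p*log2(p) = 0.493596
  p = 7/46 = 0.152174: log2(p) = -2.716207, -p*log2(p) = 0.413336
  p = 8/46 = 0.173913: log2(p) = -2.523562, -p*log2(p) = 0.438880
  p = 20/46 = 0.434783: log2(p) = -1.201634, -p*log2(p) = 0.522450
H = 0.493596 + 0.413336 + 0.438880 + 0.522450 = 1.868262

H = 1.8683 bits/symbol


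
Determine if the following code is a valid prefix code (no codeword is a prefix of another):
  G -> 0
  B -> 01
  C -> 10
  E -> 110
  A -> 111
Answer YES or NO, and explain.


Checking each pair (does one codeword prefix another?):
  G='0' vs B='01': prefix -- VIOLATION

NO -- this is NOT a valid prefix code. G (0) is a prefix of B (01).


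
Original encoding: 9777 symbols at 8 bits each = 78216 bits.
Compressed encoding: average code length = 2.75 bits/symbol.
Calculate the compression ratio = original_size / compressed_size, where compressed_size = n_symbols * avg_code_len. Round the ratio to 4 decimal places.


original_size = n_symbols * orig_bits = 9777 * 8 = 78216 bits
compressed_size = n_symbols * avg_code_len = 9777 * 2.75 = 26886.75 bits
ratio = original_size / compressed_size = 78216 / 26886.75 = 2.9091

Compression ratio = 2.9091


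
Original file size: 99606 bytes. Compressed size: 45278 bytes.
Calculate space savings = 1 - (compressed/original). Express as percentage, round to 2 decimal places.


ratio = compressed/original = 45278/99606 = 0.454571
savings = 1 - ratio = 1 - 0.454571 = 0.545429
as a percentage: 0.545429 * 100 = 54.54%

Space savings = 1 - 45278/99606 = 54.54%


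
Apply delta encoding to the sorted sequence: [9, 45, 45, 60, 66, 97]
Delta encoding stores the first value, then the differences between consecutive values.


First value: 9
Deltas:
  45 - 9 = 36
  45 - 45 = 0
  60 - 45 = 15
  66 - 60 = 6
  97 - 66 = 31


Delta encoded: [9, 36, 0, 15, 6, 31]


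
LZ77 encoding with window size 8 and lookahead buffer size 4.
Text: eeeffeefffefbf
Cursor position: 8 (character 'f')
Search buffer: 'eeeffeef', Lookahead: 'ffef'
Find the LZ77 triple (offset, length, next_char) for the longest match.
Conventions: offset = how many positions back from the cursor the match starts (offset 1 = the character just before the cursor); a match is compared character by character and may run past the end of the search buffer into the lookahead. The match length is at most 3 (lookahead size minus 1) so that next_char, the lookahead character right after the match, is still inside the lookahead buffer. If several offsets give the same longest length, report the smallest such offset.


Try each offset into the search buffer:
  offset=1 (pos 7, char 'f'): match length 2
  offset=2 (pos 6, char 'e'): match length 0
  offset=3 (pos 5, char 'e'): match length 0
  offset=4 (pos 4, char 'f'): match length 1
  offset=5 (pos 3, char 'f'): match length 3
  offset=6 (pos 2, char 'e'): match length 0
  offset=7 (pos 1, char 'e'): match length 0
  offset=8 (pos 0, char 'e'): match length 0
Longest match has length 3 at offset 5.
next_char = character at position 8 + 3 = 11 -> 'f'

Best match: offset=5, length=3 (matching 'ffe' starting at position 3)
LZ77 triple: (5, 3, 'f')


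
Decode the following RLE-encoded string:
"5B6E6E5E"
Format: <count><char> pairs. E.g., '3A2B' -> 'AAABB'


Expanding each <count><char> pair:
  5B -> 'BBBBB'
  6E -> 'EEEEEE'
  6E -> 'EEEEEE'
  5E -> 'EEEEE'

Decoded = BBBBBEEEEEEEEEEEEEEEEE


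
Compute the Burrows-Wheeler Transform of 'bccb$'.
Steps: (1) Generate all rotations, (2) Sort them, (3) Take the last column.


Rotations (sorted):
  0: $bccb -> last char: b
  1: b$bcc -> last char: c
  2: bccb$ -> last char: $
  3: cb$bc -> last char: c
  4: ccb$b -> last char: b


BWT = bc$cb


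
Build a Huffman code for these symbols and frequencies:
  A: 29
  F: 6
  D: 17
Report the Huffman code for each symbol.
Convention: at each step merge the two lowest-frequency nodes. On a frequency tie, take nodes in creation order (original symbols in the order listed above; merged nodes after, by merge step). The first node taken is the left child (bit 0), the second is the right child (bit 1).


Huffman tree construction:
Step 1: Merge F(6) + D(17) = 23
Step 2: Merge (F+D)(23) + A(29) = 52
Read each symbol's code off the tree from the root (left child = 0, right child = 1).

Codes:
  A: 1 (length 1)
  F: 00 (length 2)
  D: 01 (length 2)
Average code length: 75/52 = 1.4423 bits/symbol


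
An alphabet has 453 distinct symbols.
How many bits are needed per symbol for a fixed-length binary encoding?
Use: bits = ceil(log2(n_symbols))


log2(453) = 8.8234
Bracket: 2^8 = 256 < 453 <= 2^9 = 512
So ceil(log2(453)) = 9

bits = ceil(log2(453)) = ceil(8.8234) = 9 bits


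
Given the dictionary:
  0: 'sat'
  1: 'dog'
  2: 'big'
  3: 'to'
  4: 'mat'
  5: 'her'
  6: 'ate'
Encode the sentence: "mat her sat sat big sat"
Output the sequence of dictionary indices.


Look up each word in the dictionary:
  'mat' -> 4
  'her' -> 5
  'sat' -> 0
  'sat' -> 0
  'big' -> 2
  'sat' -> 0

Encoded: [4, 5, 0, 0, 2, 0]


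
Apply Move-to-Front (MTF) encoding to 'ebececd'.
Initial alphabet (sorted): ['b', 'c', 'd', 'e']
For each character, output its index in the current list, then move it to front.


MTF encoding:
'e': index 3 in ['b', 'c', 'd', 'e'] -> ['e', 'b', 'c', 'd']
'b': index 1 in ['e', 'b', 'c', 'd'] -> ['b', 'e', 'c', 'd']
'e': index 1 in ['b', 'e', 'c', 'd'] -> ['e', 'b', 'c', 'd']
'c': index 2 in ['e', 'b', 'c', 'd'] -> ['c', 'e', 'b', 'd']
'e': index 1 in ['c', 'e', 'b', 'd'] -> ['e', 'c', 'b', 'd']
'c': index 1 in ['e', 'c', 'b', 'd'] -> ['c', 'e', 'b', 'd']
'd': index 3 in ['c', 'e', 'b', 'd'] -> ['d', 'c', 'e', 'b']


Output: [3, 1, 1, 2, 1, 1, 3]


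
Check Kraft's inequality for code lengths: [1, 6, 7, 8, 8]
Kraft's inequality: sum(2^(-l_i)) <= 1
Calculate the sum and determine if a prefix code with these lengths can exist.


Sum = 2^(-1) + 2^(-6) + 2^(-7) + 2^(-8) + 2^(-8)
    = 0.5 + 0.015625 + 0.0078125 + 0.00390625 + 0.00390625
    = 136/256 = 0.53125
Since 0.53125 <= 1, Kraft's inequality IS satisfied.
A prefix code with these lengths CAN exist.

Kraft sum = 0.53125. Satisfied.


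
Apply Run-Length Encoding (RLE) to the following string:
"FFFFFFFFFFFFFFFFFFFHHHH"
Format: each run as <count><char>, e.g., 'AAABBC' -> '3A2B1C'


Scanning runs left to right:
  i=0: run of 'F' x 19 -> '19F'
  i=19: run of 'H' x 4 -> '4H'

RLE = 19F4H


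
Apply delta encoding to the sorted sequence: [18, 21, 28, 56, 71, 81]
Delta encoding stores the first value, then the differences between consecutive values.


First value: 18
Deltas:
  21 - 18 = 3
  28 - 21 = 7
  56 - 28 = 28
  71 - 56 = 15
  81 - 71 = 10


Delta encoded: [18, 3, 7, 28, 15, 10]


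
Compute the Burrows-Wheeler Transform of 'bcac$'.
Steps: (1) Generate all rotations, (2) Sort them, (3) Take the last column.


Rotations (sorted):
  0: $bcac -> last char: c
  1: ac$bc -> last char: c
  2: bcac$ -> last char: $
  3: c$bca -> last char: a
  4: cac$b -> last char: b


BWT = cc$ab


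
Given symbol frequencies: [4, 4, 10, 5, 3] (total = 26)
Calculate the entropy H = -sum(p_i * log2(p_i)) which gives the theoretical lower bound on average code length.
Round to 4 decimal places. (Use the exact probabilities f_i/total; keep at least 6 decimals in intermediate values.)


Per-symbol terms -p_i * log2(p_i) with p_i = f_i/26:
  p = 4/26 = 0.153846: log2(p) = -2.700440, -p*log2(p) = 0.415452
  p = 4/26 = 0.153846: log2(p) = -2.700440, -p*log2(p) = 0.415452
  p = 10/26 = 0.384615: log2(p) = -1.378512, -p*log2(p) = 0.530197
  p = 5/26 = 0.192308: log2(p) = -2.378512, -p*log2(p) = 0.457406
  p = 3/26 = 0.115385: log2(p) = -3.115477, -p*log2(p) = 0.359478
H = 0.415452 + 0.415452 + 0.530197 + 0.457406 + 0.359478 = 2.177985

H = 2.178 bits/symbol


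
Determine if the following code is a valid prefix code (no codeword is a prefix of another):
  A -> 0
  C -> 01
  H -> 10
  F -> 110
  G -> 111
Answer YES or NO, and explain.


Checking each pair (does one codeword prefix another?):
  A='0' vs C='01': prefix -- VIOLATION

NO -- this is NOT a valid prefix code. A (0) is a prefix of C (01).


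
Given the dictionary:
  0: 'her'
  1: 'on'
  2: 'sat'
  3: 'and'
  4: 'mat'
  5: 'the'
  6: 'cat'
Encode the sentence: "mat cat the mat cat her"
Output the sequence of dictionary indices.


Look up each word in the dictionary:
  'mat' -> 4
  'cat' -> 6
  'the' -> 5
  'mat' -> 4
  'cat' -> 6
  'her' -> 0

Encoded: [4, 6, 5, 4, 6, 0]


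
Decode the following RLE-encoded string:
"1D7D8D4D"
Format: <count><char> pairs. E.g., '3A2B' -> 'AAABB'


Expanding each <count><char> pair:
  1D -> 'D'
  7D -> 'DDDDDDD'
  8D -> 'DDDDDDDD'
  4D -> 'DDDD'

Decoded = DDDDDDDDDDDDDDDDDDDD


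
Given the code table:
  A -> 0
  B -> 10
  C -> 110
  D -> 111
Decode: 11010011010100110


Decoding:
110 -> C
10 -> B
0 -> A
110 -> C
10 -> B
10 -> B
0 -> A
110 -> C


Result: CBACBBAC


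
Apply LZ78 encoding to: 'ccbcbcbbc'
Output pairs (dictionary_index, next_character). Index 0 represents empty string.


LZ78 encoding steps:
Dictionary: {0: ''}
Step 1: w='' (idx 0), next='c' -> output (0, 'c'), add 'c' as idx 1
Step 2: w='c' (idx 1), next='b' -> output (1, 'b'), add 'cb' as idx 2
Step 3: w='cb' (idx 2), next='c' -> output (2, 'c'), add 'cbc' as idx 3
Step 4: w='' (idx 0), next='b' -> output (0, 'b'), add 'b' as idx 4
Step 5: w='b' (idx 4), next='c' -> output (4, 'c'), add 'bc' as idx 5


Encoded: [(0, 'c'), (1, 'b'), (2, 'c'), (0, 'b'), (4, 'c')]


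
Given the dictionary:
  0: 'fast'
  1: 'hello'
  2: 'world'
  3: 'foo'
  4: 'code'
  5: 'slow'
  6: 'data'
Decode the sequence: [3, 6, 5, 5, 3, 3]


Look up each index in the dictionary:
  3 -> 'foo'
  6 -> 'data'
  5 -> 'slow'
  5 -> 'slow'
  3 -> 'foo'
  3 -> 'foo'

Decoded: "foo data slow slow foo foo"


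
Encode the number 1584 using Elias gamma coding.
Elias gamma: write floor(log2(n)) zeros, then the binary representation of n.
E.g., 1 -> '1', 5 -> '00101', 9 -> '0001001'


num_bits = floor(log2(1584)) + 1 = 11
leading_zeros = num_bits - 1 = 10
binary(1584) = 11000110000

Elias gamma(1584) = '0000000000' + '11000110000' = 000000000011000110000 (21 bits)


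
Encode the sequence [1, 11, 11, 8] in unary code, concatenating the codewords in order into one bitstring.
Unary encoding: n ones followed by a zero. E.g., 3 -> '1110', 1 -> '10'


Encode each number as n ones followed by a terminating 0:
  1 -> 10 (2 bits)
  11 -> 111111111110 (12 bits)
  11 -> 111111111110 (12 bits)
  8 -> 111111110 (9 bits)
Total length = 2 + 12 + 12 + 9 = 35 bits.

Unary([1, 11, 11, 8]) = 10111111111110111111111110111111110 (35 bits)


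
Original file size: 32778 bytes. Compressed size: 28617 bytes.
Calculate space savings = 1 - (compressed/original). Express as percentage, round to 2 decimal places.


ratio = compressed/original = 28617/32778 = 0.873055
savings = 1 - ratio = 1 - 0.873055 = 0.126945
as a percentage: 0.126945 * 100 = 12.69%

Space savings = 1 - 28617/32778 = 12.69%


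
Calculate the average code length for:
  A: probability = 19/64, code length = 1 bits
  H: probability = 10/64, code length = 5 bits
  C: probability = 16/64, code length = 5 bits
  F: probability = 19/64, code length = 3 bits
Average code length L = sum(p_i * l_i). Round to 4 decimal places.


Weighted contributions p_i * l_i:
  A: (19/64) * 1 = 19/64
  H: (10/64) * 5 = 50/64
  C: (16/64) * 5 = 80/64
  F: (19/64) * 3 = 57/64
Sum = (19 + 50 + 80 + 57)/64 = 206/64

L = 206/64 = 3.2188 bits/symbol


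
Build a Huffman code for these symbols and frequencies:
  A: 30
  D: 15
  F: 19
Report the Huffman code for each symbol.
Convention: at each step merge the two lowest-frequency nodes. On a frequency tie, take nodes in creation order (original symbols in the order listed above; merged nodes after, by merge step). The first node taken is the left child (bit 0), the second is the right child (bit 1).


Huffman tree construction:
Step 1: Merge D(15) + F(19) = 34
Step 2: Merge A(30) + (D+F)(34) = 64
Read each symbol's code off the tree from the root (left child = 0, right child = 1).

Codes:
  A: 0 (length 1)
  D: 10 (length 2)
  F: 11 (length 2)
Average code length: 98/64 = 1.5313 bits/symbol


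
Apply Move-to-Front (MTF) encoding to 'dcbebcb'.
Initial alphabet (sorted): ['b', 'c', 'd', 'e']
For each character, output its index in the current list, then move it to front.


MTF encoding:
'd': index 2 in ['b', 'c', 'd', 'e'] -> ['d', 'b', 'c', 'e']
'c': index 2 in ['d', 'b', 'c', 'e'] -> ['c', 'd', 'b', 'e']
'b': index 2 in ['c', 'd', 'b', 'e'] -> ['b', 'c', 'd', 'e']
'e': index 3 in ['b', 'c', 'd', 'e'] -> ['e', 'b', 'c', 'd']
'b': index 1 in ['e', 'b', 'c', 'd'] -> ['b', 'e', 'c', 'd']
'c': index 2 in ['b', 'e', 'c', 'd'] -> ['c', 'b', 'e', 'd']
'b': index 1 in ['c', 'b', 'e', 'd'] -> ['b', 'c', 'e', 'd']


Output: [2, 2, 2, 3, 1, 2, 1]


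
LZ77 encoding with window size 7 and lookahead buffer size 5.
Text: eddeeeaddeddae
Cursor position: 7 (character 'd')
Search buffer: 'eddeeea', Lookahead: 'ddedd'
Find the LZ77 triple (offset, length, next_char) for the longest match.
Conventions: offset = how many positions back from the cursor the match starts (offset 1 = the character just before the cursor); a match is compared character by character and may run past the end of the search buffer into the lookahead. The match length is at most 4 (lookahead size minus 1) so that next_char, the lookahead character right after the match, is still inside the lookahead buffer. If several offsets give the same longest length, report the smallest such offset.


Try each offset into the search buffer:
  offset=1 (pos 6, char 'a'): match length 0
  offset=2 (pos 5, char 'e'): match length 0
  offset=3 (pos 4, char 'e'): match length 0
  offset=4 (pos 3, char 'e'): match length 0
  offset=5 (pos 2, char 'd'): match length 1
  offset=6 (pos 1, char 'd'): match length 3
  offset=7 (pos 0, char 'e'): match length 0
Longest match has length 3 at offset 6.
next_char = character at position 7 + 3 = 10 -> 'd'

Best match: offset=6, length=3 (matching 'dde' starting at position 1)
LZ77 triple: (6, 3, 'd')


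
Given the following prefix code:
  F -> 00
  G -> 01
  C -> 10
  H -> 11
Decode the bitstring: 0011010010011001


Decoding step by step:
Bits 00 -> F
Bits 11 -> H
Bits 01 -> G
Bits 00 -> F
Bits 10 -> C
Bits 01 -> G
Bits 10 -> C
Bits 01 -> G


Decoded message: FHGFCGCG


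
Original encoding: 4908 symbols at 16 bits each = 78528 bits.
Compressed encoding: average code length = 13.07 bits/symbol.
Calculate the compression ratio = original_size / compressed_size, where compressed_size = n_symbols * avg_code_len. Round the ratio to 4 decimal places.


original_size = n_symbols * orig_bits = 4908 * 16 = 78528 bits
compressed_size = n_symbols * avg_code_len = 4908 * 13.07 = 64147.56 bits
ratio = original_size / compressed_size = 78528 / 64147.56 = 1.2242

Compression ratio = 1.2242


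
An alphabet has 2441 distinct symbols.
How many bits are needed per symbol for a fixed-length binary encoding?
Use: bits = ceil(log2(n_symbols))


log2(2441) = 11.2533
Bracket: 2^11 = 2048 < 2441 <= 2^12 = 4096
So ceil(log2(2441)) = 12

bits = ceil(log2(2441)) = ceil(11.2533) = 12 bits


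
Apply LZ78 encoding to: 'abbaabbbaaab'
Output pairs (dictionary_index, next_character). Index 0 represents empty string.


LZ78 encoding steps:
Dictionary: {0: ''}
Step 1: w='' (idx 0), next='a' -> output (0, 'a'), add 'a' as idx 1
Step 2: w='' (idx 0), next='b' -> output (0, 'b'), add 'b' as idx 2
Step 3: w='b' (idx 2), next='a' -> output (2, 'a'), add 'ba' as idx 3
Step 4: w='a' (idx 1), next='b' -> output (1, 'b'), add 'ab' as idx 4
Step 5: w='b' (idx 2), next='b' -> output (2, 'b'), add 'bb' as idx 5
Step 6: w='a' (idx 1), next='a' -> output (1, 'a'), add 'aa' as idx 6
Step 7: w='ab' (idx 4), end of input -> output (4, '')


Encoded: [(0, 'a'), (0, 'b'), (2, 'a'), (1, 'b'), (2, 'b'), (1, 'a'), (4, '')]


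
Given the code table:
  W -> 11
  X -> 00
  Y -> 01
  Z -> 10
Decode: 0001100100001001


Decoding:
00 -> X
01 -> Y
10 -> Z
01 -> Y
00 -> X
00 -> X
10 -> Z
01 -> Y


Result: XYZYXXZY


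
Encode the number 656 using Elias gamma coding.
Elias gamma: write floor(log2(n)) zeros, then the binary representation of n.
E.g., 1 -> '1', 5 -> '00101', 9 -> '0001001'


num_bits = floor(log2(656)) + 1 = 10
leading_zeros = num_bits - 1 = 9
binary(656) = 1010010000

Elias gamma(656) = '000000000' + '1010010000' = 0000000001010010000 (19 bits)


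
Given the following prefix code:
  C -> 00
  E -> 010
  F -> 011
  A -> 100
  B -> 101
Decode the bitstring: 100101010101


Decoding step by step:
Bits 100 -> A
Bits 101 -> B
Bits 010 -> E
Bits 101 -> B


Decoded message: ABEB


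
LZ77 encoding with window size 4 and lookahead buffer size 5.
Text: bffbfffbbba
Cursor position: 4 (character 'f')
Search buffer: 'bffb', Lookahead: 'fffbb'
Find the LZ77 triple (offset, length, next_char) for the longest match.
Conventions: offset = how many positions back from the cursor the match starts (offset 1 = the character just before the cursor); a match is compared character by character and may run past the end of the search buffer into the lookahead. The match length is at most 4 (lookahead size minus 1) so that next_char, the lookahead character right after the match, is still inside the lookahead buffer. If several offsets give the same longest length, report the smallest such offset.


Try each offset into the search buffer:
  offset=1 (pos 3, char 'b'): match length 0
  offset=2 (pos 2, char 'f'): match length 1
  offset=3 (pos 1, char 'f'): match length 2
  offset=4 (pos 0, char 'b'): match length 0
Longest match has length 2 at offset 3.
next_char = character at position 4 + 2 = 6 -> 'f'

Best match: offset=3, length=2 (matching 'ff' starting at position 1)
LZ77 triple: (3, 2, 'f')


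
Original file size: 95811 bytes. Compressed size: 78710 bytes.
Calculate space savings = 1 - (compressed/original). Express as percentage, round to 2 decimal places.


ratio = compressed/original = 78710/95811 = 0.821513
savings = 1 - ratio = 1 - 0.821513 = 0.178487
as a percentage: 0.178487 * 100 = 17.85%

Space savings = 1 - 78710/95811 = 17.85%


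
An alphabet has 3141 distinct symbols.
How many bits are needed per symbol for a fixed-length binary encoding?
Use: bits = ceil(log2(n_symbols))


log2(3141) = 11.617
Bracket: 2^11 = 2048 < 3141 <= 2^12 = 4096
So ceil(log2(3141)) = 12

bits = ceil(log2(3141)) = ceil(11.617) = 12 bits


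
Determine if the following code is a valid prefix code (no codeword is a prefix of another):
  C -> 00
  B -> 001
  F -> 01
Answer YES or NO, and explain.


Checking each pair (does one codeword prefix another?):
  C='00' vs B='001': prefix -- VIOLATION

NO -- this is NOT a valid prefix code. C (00) is a prefix of B (001).


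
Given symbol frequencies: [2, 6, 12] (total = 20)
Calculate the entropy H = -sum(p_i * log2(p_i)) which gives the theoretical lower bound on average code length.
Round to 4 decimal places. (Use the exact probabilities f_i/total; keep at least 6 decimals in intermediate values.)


Per-symbol terms -p_i * log2(p_i) with p_i = f_i/20:
  p = 2/20 = 0.100000: log2(p) = -3.321928, -p*log2(p) = 0.332193
  p = 6/20 = 0.300000: log2(p) = -1.736966, -p*log2(p) = 0.521090
  p = 12/20 = 0.600000: log2(p) = -0.736966, -p*log2(p) = 0.442179
H = 0.332193 + 0.521090 + 0.442179 = 1.295462

H = 1.2955 bits/symbol
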